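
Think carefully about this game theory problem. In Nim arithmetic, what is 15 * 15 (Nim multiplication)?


Nim multiplication is bilinear over XOR: (u XOR v) * w = (u*w) XOR (v*w).
So we split each operand into its bit components and XOR the pairwise Nim products.
15 = 1 + 2 + 4 + 8 (as XOR of powers of 2).
15 = 1 + 2 + 4 + 8 (as XOR of powers of 2).
Using the standard Nim-product table on single bits:
  2*2 = 3,   2*4 = 8,   2*8 = 12,
  4*4 = 6,   4*8 = 11,  8*8 = 13,
and  1*x = x (identity), k*l = l*k (commutative).
Pairwise Nim products:
  1 * 1 = 1
  1 * 2 = 2
  1 * 4 = 4
  1 * 8 = 8
  2 * 1 = 2
  2 * 2 = 3
  2 * 4 = 8
  2 * 8 = 12
  4 * 1 = 4
  4 * 2 = 8
  4 * 4 = 6
  4 * 8 = 11
  8 * 1 = 8
  8 * 2 = 12
  8 * 4 = 11
  8 * 8 = 13
XOR them: 1 XOR 2 XOR 4 XOR 8 XOR 2 XOR 3 XOR 8 XOR 12 XOR 4 XOR 8 XOR 6 XOR 11 XOR 8 XOR 12 XOR 11 XOR 13 = 9.
Result: 15 * 15 = 9 (in Nim).

9


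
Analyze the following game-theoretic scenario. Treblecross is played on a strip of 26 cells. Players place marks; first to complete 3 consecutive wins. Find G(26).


Treblecross: place X on empty cells; 3-in-a-row wins.
Playing within two cells of an existing X lets the opponent win at once, so sensible play treats the cells i-2..i+2 around each X as dead. The player left with no safe cell loses, so this is a normal-play take-away game on strips of safe cells.
Placing X at cell i (0-indexed) of a strip of k safe cells leaves independent strips of sizes max(0, i-2) and max(0, k-i-3). Hence G(k) = mex{ G(max(0,i-2)) XOR G(max(0,k-i-3)) : 0 <= i < k }, with G(0) = 0.
G(1): splits (0,0):0^0=0 -> mex({0}) = 1
G(2): splits (0,0):0^0=0 -> mex({0}) = 1
G(3): splits (0,0):0^0=0 -> mex({0}) = 1
G(4): splits (0,1):0^1=1 (0,0):0^0=0 -> mex({0, 1}) = 2
G(5): splits (0,2):0^1=1 (0,1):0^1=1 (0,0):0^0=0 -> mex({0, 1}) = 2
G(6) = mex({1}) = 0
G(7) = mex({0, 1, 2}) = 3
G(8) = mex({0, 1, 2}) = 3
G(9) = mex({0, 2}) = 1
G(10) = mex({0, 2, 3}) = 1
G(11) = mex({0, 3}) = 1
G(12) = mex({1, 3}) = 0
G(13) = mex({0, 1, 2, 3}) = 4
G(14) = mex({0, 1, 2}) = 3
G(15) = mex({0, 1, 2}) = 3
G(16) = mex({0, 1, 2, 4}) = 3
G(17) = mex({0, 1, 3, 4}) = 2
G(18) = mex({0, 1, 3, 4}) = 2
G(19) = mex({0, 1, 3, 5}) = 2
G(20) = mex({0, 1, 2, 3, 5}) = 4
G(21) = mex({0, 1, 2, 3, 5}) = 4
G(22) = mex({1, 2, 6}) = 0
G(23) = mex({0, 1, 2, 3, 4, 6}) = 5
G(24) = mex({0, 1, 2, 3, 4}) = 5
G(25) = mex({0, 1, 3, 4, 7}) = 2
G(26) = mex({0, 1, 3, 4, 5, 7}) = 2
Therefore G(26) = 2.

2


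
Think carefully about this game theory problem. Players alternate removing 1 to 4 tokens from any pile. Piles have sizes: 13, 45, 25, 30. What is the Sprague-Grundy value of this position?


Subtraction set: {1, 2, 3, 4}
For this subtraction set, G(n) = n mod 5 (period = max + 1 = 5).
Pile 1 (size 13): G(13) = 13 mod 5 = 3
Pile 2 (size 45): G(45) = 45 mod 5 = 0
Pile 3 (size 25): G(25) = 25 mod 5 = 0
Pile 4 (size 30): G(30) = 30 mod 5 = 0
Total Grundy value = XOR of all: 3 XOR 0 XOR 0 XOR 0 = 3

3


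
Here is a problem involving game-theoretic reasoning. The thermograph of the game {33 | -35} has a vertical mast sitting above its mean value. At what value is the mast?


Game = {33 | -35}, a switch {a | b} with numbers a > b.
Its thermograph has left wall a - t and right wall b + t, which meet at t = (a - b)/2, where both equal (a + b)/2. So the mast (mean value) is at (a + b)/2.
Mean = (33 + (-35))/2 = -2/2 = -1

-1


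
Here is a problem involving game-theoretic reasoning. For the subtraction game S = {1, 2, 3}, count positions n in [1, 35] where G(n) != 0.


Subtraction set S = {1, 2, 3}, so G(n) = n mod 4.
G(n) = 0 when n is a multiple of 4.
Multiples of 4 in [1, 35]: 8
N-positions (nonzero Grundy) = 35 - 8 = 27

27


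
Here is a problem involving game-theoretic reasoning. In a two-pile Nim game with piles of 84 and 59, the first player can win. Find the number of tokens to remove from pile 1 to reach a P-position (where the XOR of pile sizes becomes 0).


Piles: 84 and 59
Current XOR: 84 XOR 59 = 111 (non-zero, so this is an N-position).
To make the XOR zero, we need to find a move that balances the piles.
For pile 1 (size 84): target = 84 XOR 111 = 59
We reduce pile 1 from 84 to 59.
Tokens removed: 84 - 59 = 25
Verification: 59 XOR 59 = 0

25


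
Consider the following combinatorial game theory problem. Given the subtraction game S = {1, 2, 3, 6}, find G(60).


The subtraction set is S = {1, 2, 3, 6}.
G(k) = mex{ G(k - s) : s in S, s <= k }. We compute iteratively: G(0) = 0.
G(1) = mex({0}) = 1
G(2) = mex({0, 1}) = 2
G(3) = mex({0, 1, 2}) = 3
G(4) = mex({1, 2, 3}) = 0
G(5) = mex({0, 2, 3}) = 1
G(6) = mex({0, 1, 3}) = 2
G(7) = mex({0, 1, 2}) = 3
G(8) = mex({1, 2, 3}) = 0
G(9) = mex({0, 2, 3}) = 1
Observe that G(4)..G(9) = 0, 1, 2, 3, 0, 1 repeats G(0)..G(5) = 0, 1, 2, 3, 0, 1.
For k >= max(S) = 6, G(k) is determined by the previous 6 values G(k-6)..G(k-1); a window of 6 consecutive values has recurred shifted by 4, so by induction G(k + 4) = G(k) for all k >= 0: the sequence is periodic from the start with period 4.
One period: G(0..3) = 0, 1, 2, 3.
60 mod 4 = 0, so G(60) = G(0) = 0.

0


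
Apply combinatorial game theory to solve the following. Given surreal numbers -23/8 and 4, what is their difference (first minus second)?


x = -23/8, y = 4
Converting to common denominator: 8
x = -23/8, y = 32/8
x - y = -23/8 - 4 = -55/8

-55/8


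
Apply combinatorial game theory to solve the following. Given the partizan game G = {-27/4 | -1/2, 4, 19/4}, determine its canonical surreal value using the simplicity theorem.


Left options: {-27/4}, max = -27/4
Right options: {-1/2, 4, 19/4}, min = -1/2
All options are numbers and max(Left) < min(Right), so by the simplicity theorem the value is the simplest (earliest-born) number strictly between -27/4 and -1/2.
Integers -6 through -1 all lie strictly between -27/4 and -1/2.
Among integers, the simplest (lowest birthday = smallest |n|; 0 is born on day 0, +-n on day n) is -1.
No non-integer in the interval can be simpler: if x is a non-integer in the interval, then floor(x) or ceil(x) also lies in the interval (the interval contains an integer), and both are proper prefixes of x's sign expansion, i.e. born earlier. So the game value is -1.
Game value = -1

-1


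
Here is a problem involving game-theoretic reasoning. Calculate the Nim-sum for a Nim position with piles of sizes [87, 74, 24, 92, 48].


We need the XOR (exclusive or) of all pile sizes.
After XOR-ing pile 1 (size 87): 0 XOR 87 = 87
After XOR-ing pile 2 (size 74): 87 XOR 74 = 29
After XOR-ing pile 3 (size 24): 29 XOR 24 = 5
After XOR-ing pile 4 (size 92): 5 XOR 92 = 89
After XOR-ing pile 5 (size 48): 89 XOR 48 = 105
The Nim-value of this position is 105.

105


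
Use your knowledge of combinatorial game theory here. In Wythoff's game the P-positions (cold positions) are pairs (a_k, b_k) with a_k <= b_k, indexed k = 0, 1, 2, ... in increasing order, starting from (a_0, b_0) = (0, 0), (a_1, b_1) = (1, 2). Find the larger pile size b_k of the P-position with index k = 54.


By Wythoff's theorem, a_k = floor(k * phi) and b_k = floor(k * phi^2) = a_k + k, where phi = (1 + sqrt(5))/2 is the golden ratio.
phi = (1 + sqrt(5))/2 = 1.618034
phi^2 = phi + 1 = 2.618034
k = 54
k * phi^2 = 54 * 2.618034 = 141.373835
b_54 = floor(k * phi^2) = 141 (check: a_54 + k = 87 + 54 = 141)

141


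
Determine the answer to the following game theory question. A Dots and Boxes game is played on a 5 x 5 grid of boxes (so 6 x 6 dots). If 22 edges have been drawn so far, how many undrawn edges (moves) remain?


Grid: 5 x 5 boxes, i.e. 6 rows and 6 columns of dots.
Horizontal edges: (rows + 1) * cols = 6 * 5 = 30
Vertical edges: rows * (cols + 1) = 5 * 6 = 30
Total edges: 30 + 30 = 60
Edges drawn: 22
Remaining: 60 - 22 = 38

38


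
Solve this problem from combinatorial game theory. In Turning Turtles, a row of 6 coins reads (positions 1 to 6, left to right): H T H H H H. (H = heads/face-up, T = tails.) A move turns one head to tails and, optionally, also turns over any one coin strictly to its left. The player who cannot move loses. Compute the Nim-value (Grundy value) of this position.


Coins: H T H H H H
Key fact: a single head at position k behaves exactly like a Nim heap of size k (turning it to T and optionally flipping a coin at j < k corresponds to moving the heap from k to j, or to 0), and heads combine as a disjunctive sum (two heads at the same place would cancel, matching j XOR j = 0). So the Nim-value is the XOR of the 1-indexed positions of the heads.
Face-up positions (1-indexed): [1, 3, 4, 5, 6]
XOR 0 with 1: 0 XOR 1 = 1
XOR 1 with 3: 1 XOR 3 = 2
XOR 2 with 4: 2 XOR 4 = 6
XOR 6 with 5: 6 XOR 5 = 3
XOR 3 with 6: 3 XOR 6 = 5
Nim-value = 5

5


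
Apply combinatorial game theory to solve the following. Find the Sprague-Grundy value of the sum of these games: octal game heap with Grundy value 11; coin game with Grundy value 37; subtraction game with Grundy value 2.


By the Sprague-Grundy theorem, the Grundy value of a sum of games is the XOR of individual Grundy values.
octal game heap: Grundy value = 11. Running XOR: 0 XOR 11 = 11
coin game: Grundy value = 37. Running XOR: 11 XOR 37 = 46
subtraction game: Grundy value = 2. Running XOR: 46 XOR 2 = 44
The combined Grundy value is 44.

44


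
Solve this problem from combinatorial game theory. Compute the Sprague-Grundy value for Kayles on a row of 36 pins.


Kayles: a move removes 1 or 2 adjacent pins from a contiguous row.
Removing pins from a row of k leaves two independent rows (a, b) with a + b = k - 1 (one pin) or a + b = k - 2 (two pins); an end removal gives a = 0.
By Sprague-Grundy, G(k) = mex{ G(a) XOR G(b) } over all these splits. G(0) = 0.
G(1): splits (0,0):0^0=0 -> mex({0}) = 1
G(2): splits (0,1):0^1=1 (0,0):0^0=0 -> mex({0, 1}) = 2
G(3): splits (0,2):0^2=2 (1,1):1^1=0 (0,1):0^1=1 -> mex({0, 1, 2}) = 3
G(4): splits (0,3):0^3=3 (1,2):1^2=3 (0,2):0^2=2 (1,1):1^1=0 -> mex({0, 2, 3}) = 1
G(5): splits (0,4):0^1=1 (1,3):1^3=2 (2,2):2^2=0 (0,3):0^3=3 (1,2):1^2=3 -> mex({0, 1, 2, 3}) = 4
G(6) = mex({0, 1, 2, 4}) = 3
G(7) = mex({0, 1, 3, 4, 5}) = 2
G(8) = mex({0, 2, 3, 5, 6}) = 1
G(9) = mex({0, 1, 2, 3, 6, 7}) = 4
G(10) = mex({0, 1, 3, 4, 5, 7}) = 2
G(11) = mex({0, 1, 2, 3, 4, 5}) = 6
G(12) = mex({0, 1, 2, 3, 5, 6, 7}) = 4
G(13) = mex({0, 2, 3, 4, 6, 7}) = 1
G(14) = mex({0, 1, 4, 5, 6, 7}) = 2
G(15) = mex({0, 1, 2, 3, 4, 5, 6}) = 7
G(16) = mex({0, 2, 3, 5, 6, 7}) = 1
G(17) = mex({0, 1, 2, 3, 5, 6, 7}) = 4
G(18) = mex({0, 1, 2, 4, 5, 6}) = 3
G(19) = mex({0, 1, 3, 4, 5, 7}) = 2
G(20) = mex({0, 2, 3, 4, 5, 6, 7}) = 1
G(21) = mex({0, 1, 2, 3, 5, 6, 7}) = 4
G(22) = mex({0, 1, 2, 3, 4, 5, 7}) = 6
G(23) = mex({0, 1, 2, 3, 4, 5, 6}) = 7
G(24) = mex({0, 1, 2, 3, 5, 6, 7}) = 4
G(25) = mex({0, 2, 3, 4, 6, 7}) = 1
G(26) = mex({0, 1, 3, 4, 5, 6, 7}) = 2
G(27) = mex({0, 1, 2, 3, 4, 5, 6, 7}) = 8
G(28) = mex({0, 1, 2, 3, 4, 6, 7, 8}) = 5
G(29) = mex({0, 1, 2, 3, 5, 6, 7, 8, 9}) = 4
G(30) = mex({0, 1, 2, 3, 4, 5, 6, 9, 10}) = 7
G(31) = mex({0, 1, 3, 4, 5, 7, 10, 11}) = 2
G(32) = mex({0, 2, 3, 4, 5, 6, 7, 9, 11}) = 1
G(33) = mex({0, 1, 2, 3, 4, 5, 6, 7, 9, 12}) = 8
G(34) = mex({0, 1, 2, 3, 4, 5, 7, 8, 11, 12}) = 6
G(35) = mex({0, 1, 2, 3, 4, 5, 6, 8, 9, 10, 11}) = 7
G(36) = mex({0, 1, 2, 3, 5, 6, 7, 9, 10}) = 4
Therefore G(36) = 4.

4


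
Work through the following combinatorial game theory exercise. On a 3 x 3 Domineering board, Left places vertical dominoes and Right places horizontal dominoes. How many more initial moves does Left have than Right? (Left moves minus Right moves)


Board is 3 x 3 (rows x cols).
Left (vertical) placements: (rows-1) * cols = 2 * 3 = 6
Right (horizontal) placements: rows * (cols-1) = 3 * 2 = 6
Advantage = Left - Right = 6 - 6 = 0

0


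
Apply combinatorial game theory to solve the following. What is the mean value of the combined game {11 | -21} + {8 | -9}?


G1 = {11 | -21}, G2 = {8 | -9}
Each is a switch {a | b} with numbers a > b; its mean value is (a + b)/2, and mean value is additive over game sums: m(G1 + G2) = m(G1) + m(G2).
Mean of G1 = (11 + (-21))/2 = -10/2 = -5
Mean of G2 = (8 + (-9))/2 = -1/2 = -1/2
Mean of G1 + G2 = -5 + -1/2 = -11/2

-11/2


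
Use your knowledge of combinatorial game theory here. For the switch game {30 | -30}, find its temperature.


The game is {30 | -30}, a switch {a | b} with numbers a > b.
Cooling {a | b} by t gives {a - t | b + t}, which stops being hot when a - t = b + t, i.e. at t = (a - b)/2. So the temperature of a switch is (a - b)/2.
Temperature = (Left option - Right option) / 2
= (30 - (-30)) / 2
= 60 / 2
= 30

30


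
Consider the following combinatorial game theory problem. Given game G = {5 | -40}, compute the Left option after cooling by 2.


Original game: {5 | -40} (a switch {a | b} with a > b).
Cooling by t (for t below the temperature (a - b)/2 = 45/2) taxes each move by t: {a | b} cooled by t is {a - t | b + t}.
Cooling amount: t = 2
Cooled Left option: 5 - 2 = 3
Cooled Right option: -40 + 2 = -38
Cooled game: {3 | -38}
Left option = 3

3


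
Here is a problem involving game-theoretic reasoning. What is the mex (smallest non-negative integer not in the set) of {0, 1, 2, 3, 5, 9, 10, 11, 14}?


Set = {0, 1, 2, 3, 5, 9, 10, 11, 14}
0 is in the set.
1 is in the set.
2 is in the set.
3 is in the set.
4 is NOT in the set. This is the mex.
mex = 4

4


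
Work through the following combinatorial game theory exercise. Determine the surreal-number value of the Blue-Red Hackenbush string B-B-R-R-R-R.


Edges (from ground): B-B-R-R-R-R
By Berlekamp's sign-expansion rule, a Blue-Red Hackenbush stalk has the value of the surreal number whose sign sequence is the edge sequence with B -> + and R -> -.
Sign sequence: ++----
Trace the sign expansion in the surreal number tree, starting from 0:
Edge 1: B (sign +) -> bounds (0, +inf), value = 1
Edge 2: B (sign +) -> bounds (1, +inf), value = 2
Edge 3: R (sign -) -> bounds (1, 2), value = 3/2
Edge 4: R (sign -) -> bounds (1, 3/2), value = 5/4
Edge 5: R (sign -) -> bounds (1, 5/4), value = 9/8
Edge 6: R (sign -) -> bounds (1, 9/8), value = 17/16
Game value = 17/16

17/16


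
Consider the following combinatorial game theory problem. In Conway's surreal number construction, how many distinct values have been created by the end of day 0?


Day 0: {|} = 0 is born. Count = 1.
Day n: the number of surreal numbers born by day n is 2^(n+1) - 1.
By day 0: 2^1 - 1 = 1
By day 0: 1 surreal numbers.

1


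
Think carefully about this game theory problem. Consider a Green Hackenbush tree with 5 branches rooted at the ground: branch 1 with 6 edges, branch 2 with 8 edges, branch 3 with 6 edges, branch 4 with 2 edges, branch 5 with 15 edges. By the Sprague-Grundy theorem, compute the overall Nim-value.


The tree has 5 branches from the ground vertex.
In Green Hackenbush, the Nim-value of a simple path of length k is k.
Branch 1: length 6, Nim-value = 6
Branch 2: length 8, Nim-value = 8
Branch 3: length 6, Nim-value = 6
Branch 4: length 2, Nim-value = 2
Branch 5: length 15, Nim-value = 15
Total Nim-value = XOR of all branch values:
0 XOR 6 = 6
6 XOR 8 = 14
14 XOR 6 = 8
8 XOR 2 = 10
10 XOR 15 = 5
Nim-value of the tree = 5

5


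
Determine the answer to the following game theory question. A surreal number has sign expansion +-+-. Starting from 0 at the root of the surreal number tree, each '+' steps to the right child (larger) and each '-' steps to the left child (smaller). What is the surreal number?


Sign expansion: +-+-
Rule: track bounds (lo, hi), initially (-inf, +inf). On '+', the current value becomes lo and we move to the simplest number in (value, hi): value + 1 if hi = +inf, otherwise the midpoint (value + hi)/2. On '-', the current value becomes hi and we move to value - 1 if lo = -inf, otherwise the midpoint (lo + value)/2.
Start at 0.
Step 1: sign = +, move right. Bounds: (0, +inf). Value = 1
Step 2: sign = -, move left. Bounds: (0, 1). Value = 1/2
Step 3: sign = +, move right. Bounds: (1/2, 1). Value = 3/4
Step 4: sign = -, move left. Bounds: (1/2, 3/4). Value = 5/8
The surreal number with sign expansion +-+- is 5/8.

5/8


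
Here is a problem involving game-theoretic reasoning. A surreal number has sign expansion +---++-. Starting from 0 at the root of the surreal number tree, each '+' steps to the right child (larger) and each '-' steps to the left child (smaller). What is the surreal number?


Sign expansion: +---++-
Rule: track bounds (lo, hi), initially (-inf, +inf). On '+', the current value becomes lo and we move to the simplest number in (value, hi): value + 1 if hi = +inf, otherwise the midpoint (value + hi)/2. On '-', the current value becomes hi and we move to value - 1 if lo = -inf, otherwise the midpoint (lo + value)/2.
Start at 0.
Step 1: sign = +, move right. Bounds: (0, +inf). Value = 1
Step 2: sign = -, move left. Bounds: (0, 1). Value = 1/2
Step 3: sign = -, move left. Bounds: (0, 1/2). Value = 1/4
Step 4: sign = -, move left. Bounds: (0, 1/4). Value = 1/8
Step 5: sign = +, move right. Bounds: (1/8, 1/4). Value = 3/16
Step 6: sign = +, move right. Bounds: (3/16, 1/4). Value = 7/32
Step 7: sign = -, move left. Bounds: (3/16, 7/32). Value = 13/64
The surreal number with sign expansion +---++- is 13/64.

13/64


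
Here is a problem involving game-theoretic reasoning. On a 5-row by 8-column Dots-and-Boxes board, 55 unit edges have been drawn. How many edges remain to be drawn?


Grid: 5 x 8 boxes, i.e. 6 rows and 9 columns of dots.
Horizontal edges: (rows + 1) * cols = 6 * 8 = 48
Vertical edges: rows * (cols + 1) = 5 * 9 = 45
Total edges: 48 + 45 = 93
Edges drawn: 55
Remaining: 93 - 55 = 38

38


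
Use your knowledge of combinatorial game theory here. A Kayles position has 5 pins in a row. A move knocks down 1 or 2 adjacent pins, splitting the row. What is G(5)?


Kayles: a move removes 1 or 2 adjacent pins from a contiguous row.
Removing pins from a row of k leaves two independent rows (a, b) with a + b = k - 1 (one pin) or a + b = k - 2 (two pins); an end removal gives a = 0.
By Sprague-Grundy, G(k) = mex{ G(a) XOR G(b) } over all these splits. G(0) = 0.
G(1): splits (0,0):0^0=0 -> mex({0}) = 1
G(2): splits (0,1):0^1=1 (0,0):0^0=0 -> mex({0, 1}) = 2
G(3): splits (0,2):0^2=2 (1,1):1^1=0 (0,1):0^1=1 -> mex({0, 1, 2}) = 3
G(4): splits (0,3):0^3=3 (1,2):1^2=3 (0,2):0^2=2 (1,1):1^1=0 -> mex({0, 2, 3}) = 1
G(5): splits (0,4):0^1=1 (1,3):1^3=2 (2,2):2^2=0 (0,3):0^3=3 (1,2):1^2=3 -> mex({0, 1, 2, 3}) = 4
Therefore G(5) = 4.

4


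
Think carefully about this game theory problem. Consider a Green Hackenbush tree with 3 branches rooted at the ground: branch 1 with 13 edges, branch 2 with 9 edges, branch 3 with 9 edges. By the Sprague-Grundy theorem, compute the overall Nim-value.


The tree has 3 branches from the ground vertex.
In Green Hackenbush, the Nim-value of a simple path of length k is k.
Branch 1: length 13, Nim-value = 13
Branch 2: length 9, Nim-value = 9
Branch 3: length 9, Nim-value = 9
Total Nim-value = XOR of all branch values:
0 XOR 13 = 13
13 XOR 9 = 4
4 XOR 9 = 13
Nim-value of the tree = 13

13


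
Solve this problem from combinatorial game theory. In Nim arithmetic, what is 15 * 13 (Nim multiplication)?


Nim multiplication is bilinear over XOR: (u XOR v) * w = (u*w) XOR (v*w).
So we split each operand into its bit components and XOR the pairwise Nim products.
15 = 1 + 2 + 4 + 8 (as XOR of powers of 2).
13 = 1 + 4 + 8 (as XOR of powers of 2).
Using the standard Nim-product table on single bits:
  2*2 = 3,   2*4 = 8,   2*8 = 12,
  4*4 = 6,   4*8 = 11,  8*8 = 13,
and  1*x = x (identity), k*l = l*k (commutative).
Pairwise Nim products:
  1 * 1 = 1
  1 * 4 = 4
  1 * 8 = 8
  2 * 1 = 2
  2 * 4 = 8
  2 * 8 = 12
  4 * 1 = 4
  4 * 4 = 6
  4 * 8 = 11
  8 * 1 = 8
  8 * 4 = 11
  8 * 8 = 13
XOR them: 1 XOR 4 XOR 8 XOR 2 XOR 8 XOR 12 XOR 4 XOR 6 XOR 11 XOR 8 XOR 11 XOR 13 = 12.
Result: 15 * 13 = 12 (in Nim).

12


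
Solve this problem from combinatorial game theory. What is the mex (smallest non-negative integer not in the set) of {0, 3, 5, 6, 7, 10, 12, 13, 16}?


Set = {0, 3, 5, 6, 7, 10, 12, 13, 16}
0 is in the set.
1 is NOT in the set. This is the mex.
mex = 1

1


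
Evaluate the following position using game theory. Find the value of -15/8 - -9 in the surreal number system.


x = -15/8, y = -9
Converting to common denominator: 8
x = -15/8, y = -72/8
x - y = -15/8 - -9 = 57/8

57/8


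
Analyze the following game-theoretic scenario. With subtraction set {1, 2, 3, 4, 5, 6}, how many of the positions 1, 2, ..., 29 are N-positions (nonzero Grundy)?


Subtraction set S = {1, 2, 3, 4, 5, 6}, so G(n) = n mod 7.
G(n) = 0 when n is a multiple of 7.
Multiples of 7 in [1, 29]: 4
N-positions (nonzero Grundy) = 29 - 4 = 25

25


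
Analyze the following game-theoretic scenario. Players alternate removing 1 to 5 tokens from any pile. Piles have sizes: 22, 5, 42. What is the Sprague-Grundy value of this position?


Subtraction set: {1, 2, 3, 4, 5}
For this subtraction set, G(n) = n mod 6 (period = max + 1 = 6).
Pile 1 (size 22): G(22) = 22 mod 6 = 4
Pile 2 (size 5): G(5) = 5 mod 6 = 5
Pile 3 (size 42): G(42) = 42 mod 6 = 0
Total Grundy value = XOR of all: 4 XOR 5 XOR 0 = 1

1


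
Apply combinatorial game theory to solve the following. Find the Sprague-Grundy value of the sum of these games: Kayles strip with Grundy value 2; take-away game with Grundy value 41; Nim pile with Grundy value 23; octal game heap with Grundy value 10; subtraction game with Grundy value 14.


By the Sprague-Grundy theorem, the Grundy value of a sum of games is the XOR of individual Grundy values.
Kayles strip: Grundy value = 2. Running XOR: 0 XOR 2 = 2
take-away game: Grundy value = 41. Running XOR: 2 XOR 41 = 43
Nim pile: Grundy value = 23. Running XOR: 43 XOR 23 = 60
octal game heap: Grundy value = 10. Running XOR: 60 XOR 10 = 54
subtraction game: Grundy value = 14. Running XOR: 54 XOR 14 = 56
The combined Grundy value is 56.

56


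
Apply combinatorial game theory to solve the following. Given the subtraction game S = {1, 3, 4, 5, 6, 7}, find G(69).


The subtraction set is S = {1, 3, 4, 5, 6, 7}.
G(k) = mex{ G(k - s) : s in S, s <= k }. We compute iteratively: G(0) = 0.
G(1) = mex({0}) = 1
G(2) = mex({1}) = 0
G(3) = mex({0}) = 1
G(4) = mex({0, 1}) = 2
G(5) = mex({0, 1, 2}) = 3
G(6) = mex({0, 1, 3}) = 2
G(7) = mex({0, 1, 2}) = 3
G(8) = mex({0, 1, 2, 3}) = 4
G(9) = mex({0, 1, 2, 3, 4}) = 5
G(10) = mex({1, 2, 3, 5}) = 0
G(11) = mex({0, 2, 3, 4}) = 1
G(12) = mex({1, 2, 3, 4, 5}) = 0
G(13) = mex({0, 2, 3, 4, 5}) = 1
G(14) = mex({0, 1, 3, 4, 5}) = 2
G(15) = mex({0, 1, 2, 4, 5}) = 3
G(16) = mex({0, 1, 3, 5}) = 2
Observe that G(10)..G(16) = 0, 1, 0, 1, 2, 3, 2 repeats G(0)..G(6) = 0, 1, 0, 1, 2, 3, 2.
For k >= max(S) = 7, G(k) is determined by the previous 7 values G(k-7)..G(k-1); a window of 7 consecutive values has recurred shifted by 10, so by induction G(k + 10) = G(k) for all k >= 0: the sequence is periodic from the start with period 10.
One period: G(0..9) = 0, 1, 0, 1, 2, 3, 2, 3, 4, 5.
69 mod 10 = 9, so G(69) = G(9) = 5.

5


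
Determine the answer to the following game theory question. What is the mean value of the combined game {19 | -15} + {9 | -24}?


G1 = {19 | -15}, G2 = {9 | -24}
Each is a switch {a | b} with numbers a > b; its mean value is (a + b)/2, and mean value is additive over game sums: m(G1 + G2) = m(G1) + m(G2).
Mean of G1 = (19 + (-15))/2 = 4/2 = 2
Mean of G2 = (9 + (-24))/2 = -15/2 = -15/2
Mean of G1 + G2 = 2 + -15/2 = -11/2

-11/2


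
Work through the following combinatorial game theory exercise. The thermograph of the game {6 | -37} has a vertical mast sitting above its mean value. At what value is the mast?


Game = {6 | -37}, a switch {a | b} with numbers a > b.
Its thermograph has left wall a - t and right wall b + t, which meet at t = (a - b)/2, where both equal (a + b)/2. So the mast (mean value) is at (a + b)/2.
Mean = (6 + (-37))/2 = -31/2 = -31/2

-31/2


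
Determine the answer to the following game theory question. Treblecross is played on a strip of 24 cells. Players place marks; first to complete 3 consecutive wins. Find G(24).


Treblecross: place X on empty cells; 3-in-a-row wins.
Playing within two cells of an existing X lets the opponent win at once, so sensible play treats the cells i-2..i+2 around each X as dead. The player left with no safe cell loses, so this is a normal-play take-away game on strips of safe cells.
Placing X at cell i (0-indexed) of a strip of k safe cells leaves independent strips of sizes max(0, i-2) and max(0, k-i-3). Hence G(k) = mex{ G(max(0,i-2)) XOR G(max(0,k-i-3)) : 0 <= i < k }, with G(0) = 0.
G(1): splits (0,0):0^0=0 -> mex({0}) = 1
G(2): splits (0,0):0^0=0 -> mex({0}) = 1
G(3): splits (0,0):0^0=0 -> mex({0}) = 1
G(4): splits (0,1):0^1=1 (0,0):0^0=0 -> mex({0, 1}) = 2
G(5): splits (0,2):0^1=1 (0,1):0^1=1 (0,0):0^0=0 -> mex({0, 1}) = 2
G(6) = mex({1}) = 0
G(7) = mex({0, 1, 2}) = 3
G(8) = mex({0, 1, 2}) = 3
G(9) = mex({0, 2}) = 1
G(10) = mex({0, 2, 3}) = 1
G(11) = mex({0, 3}) = 1
G(12) = mex({1, 3}) = 0
G(13) = mex({0, 1, 2, 3}) = 4
G(14) = mex({0, 1, 2}) = 3
G(15) = mex({0, 1, 2}) = 3
G(16) = mex({0, 1, 2, 4}) = 3
G(17) = mex({0, 1, 3, 4}) = 2
G(18) = mex({0, 1, 3, 4}) = 2
G(19) = mex({0, 1, 3, 5}) = 2
G(20) = mex({0, 1, 2, 3, 5}) = 4
G(21) = mex({0, 1, 2, 3, 5}) = 4
G(22) = mex({1, 2, 6}) = 0
G(23) = mex({0, 1, 2, 3, 4, 6}) = 5
G(24) = mex({0, 1, 2, 3, 4}) = 5
Therefore G(24) = 5.

5


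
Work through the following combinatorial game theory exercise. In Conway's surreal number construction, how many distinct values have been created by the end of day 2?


Day 0: {|} = 0 is born. Count = 1.
Day n: the number of surreal numbers born by day n is 2^(n+1) - 1.
By day 0: 2^1 - 1 = 1
By day 1: 2^2 - 1 = 3
By day 2: 2^3 - 1 = 7
By day 2: 7 surreal numbers.

7


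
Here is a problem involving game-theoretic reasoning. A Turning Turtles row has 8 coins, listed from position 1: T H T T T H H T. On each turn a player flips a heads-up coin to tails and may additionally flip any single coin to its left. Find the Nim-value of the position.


Coins: T H T T T H H T
Key fact: a single head at position k behaves exactly like a Nim heap of size k (turning it to T and optionally flipping a coin at j < k corresponds to moving the heap from k to j, or to 0), and heads combine as a disjunctive sum (two heads at the same place would cancel, matching j XOR j = 0). So the Nim-value is the XOR of the 1-indexed positions of the heads.
Face-up positions (1-indexed): [2, 6, 7]
XOR 0 with 2: 0 XOR 2 = 2
XOR 2 with 6: 2 XOR 6 = 4
XOR 4 with 7: 4 XOR 7 = 3
Nim-value = 3

3


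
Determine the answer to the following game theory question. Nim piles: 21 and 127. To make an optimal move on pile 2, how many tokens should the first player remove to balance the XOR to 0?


Piles: 21 and 127
Current XOR: 21 XOR 127 = 106 (non-zero, so this is an N-position).
To make the XOR zero, we need to find a move that balances the piles.
For pile 2 (size 127): target = 127 XOR 106 = 21
We reduce pile 2 from 127 to 21.
Tokens removed: 127 - 21 = 106
Verification: 21 XOR 21 = 0

106


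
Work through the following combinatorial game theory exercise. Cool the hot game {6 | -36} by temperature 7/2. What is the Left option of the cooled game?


Original game: {6 | -36} (a switch {a | b} with a > b).
Cooling by t (for t below the temperature (a - b)/2 = 21) taxes each move by t: {a | b} cooled by t is {a - t | b + t}.
Cooling amount: t = 7/2
Cooled Left option: 6 - 7/2 = 5/2
Cooled Right option: -36 + 7/2 = -65/2
Cooled game: {5/2 | -65/2}
Left option = 5/2

5/2


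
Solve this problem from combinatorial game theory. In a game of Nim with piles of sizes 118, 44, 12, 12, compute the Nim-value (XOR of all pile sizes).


We need the XOR (exclusive or) of all pile sizes.
After XOR-ing pile 1 (size 118): 0 XOR 118 = 118
After XOR-ing pile 2 (size 44): 118 XOR 44 = 90
After XOR-ing pile 3 (size 12): 90 XOR 12 = 86
After XOR-ing pile 4 (size 12): 86 XOR 12 = 90
The Nim-value of this position is 90.

90


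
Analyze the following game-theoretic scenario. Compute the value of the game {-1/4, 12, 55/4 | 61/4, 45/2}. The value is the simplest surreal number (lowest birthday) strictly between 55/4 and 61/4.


Left options: {-1/4, 12, 55/4}, max = 55/4
Right options: {61/4, 45/2}, min = 61/4
All options are numbers and max(Left) < min(Right), so by the simplicity theorem the value is the simplest (earliest-born) number strictly between 55/4 and 61/4.
Integers 14 through 15 all lie strictly between 55/4 and 61/4.
Among integers, the simplest (lowest birthday = smallest |n|; 0 is born on day 0, +-n on day n) is 14.
No non-integer in the interval can be simpler: if x is a non-integer in the interval, then floor(x) or ceil(x) also lies in the interval (the interval contains an integer), and both are proper prefixes of x's sign expansion, i.e. born earlier. So the game value is 14.
Game value = 14

14


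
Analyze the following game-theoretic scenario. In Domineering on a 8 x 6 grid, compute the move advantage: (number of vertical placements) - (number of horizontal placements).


Board is 8 x 6 (rows x cols).
Left (vertical) placements: (rows-1) * cols = 7 * 6 = 42
Right (horizontal) placements: rows * (cols-1) = 8 * 5 = 40
Advantage = Left - Right = 42 - 40 = 2

2


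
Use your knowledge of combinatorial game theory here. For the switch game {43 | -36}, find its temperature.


The game is {43 | -36}, a switch {a | b} with numbers a > b.
Cooling {a | b} by t gives {a - t | b + t}, which stops being hot when a - t = b + t, i.e. at t = (a - b)/2. So the temperature of a switch is (a - b)/2.
Temperature = (Left option - Right option) / 2
= (43 - (-36)) / 2
= 79 / 2
= 79/2

79/2


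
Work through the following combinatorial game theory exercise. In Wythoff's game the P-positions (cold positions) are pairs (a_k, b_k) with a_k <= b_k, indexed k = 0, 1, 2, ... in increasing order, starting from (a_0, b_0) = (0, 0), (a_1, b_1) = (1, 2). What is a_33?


By Wythoff's theorem, a_k = floor(k * phi) and b_k = floor(k * phi^2) = a_k + k, where phi = (1 + sqrt(5))/2 is the golden ratio.
phi = (1 + sqrt(5))/2 = 1.618034
k = 33
k * phi = 33 * 1.618034 = 53.395122
a_33 = floor(k * phi) = 53

53


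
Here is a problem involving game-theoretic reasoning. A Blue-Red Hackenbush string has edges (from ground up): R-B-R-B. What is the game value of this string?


Edges (from ground): R-B-R-B
By Berlekamp's sign-expansion rule, a Blue-Red Hackenbush stalk has the value of the surreal number whose sign sequence is the edge sequence with B -> + and R -> -.
Sign sequence: -+-+
Trace the sign expansion in the surreal number tree, starting from 0:
Edge 1: R (sign -) -> bounds (-inf, 0), value = -1
Edge 2: B (sign +) -> bounds (-1, 0), value = -1/2
Edge 3: R (sign -) -> bounds (-1, -1/2), value = -3/4
Edge 4: B (sign +) -> bounds (-3/4, -1/2), value = -5/8
Game value = -5/8

-5/8


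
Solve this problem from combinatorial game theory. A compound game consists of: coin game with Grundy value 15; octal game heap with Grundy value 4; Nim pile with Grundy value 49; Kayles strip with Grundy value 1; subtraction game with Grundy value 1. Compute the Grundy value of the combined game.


By the Sprague-Grundy theorem, the Grundy value of a sum of games is the XOR of individual Grundy values.
coin game: Grundy value = 15. Running XOR: 0 XOR 15 = 15
octal game heap: Grundy value = 4. Running XOR: 15 XOR 4 = 11
Nim pile: Grundy value = 49. Running XOR: 11 XOR 49 = 58
Kayles strip: Grundy value = 1. Running XOR: 58 XOR 1 = 59
subtraction game: Grundy value = 1. Running XOR: 59 XOR 1 = 58
The combined Grundy value is 58.

58


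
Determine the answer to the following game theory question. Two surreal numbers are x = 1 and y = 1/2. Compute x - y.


x = 1, y = 1/2
Converting to common denominator: 2
x = 2/2, y = 1/2
x - y = 1 - 1/2 = 1/2

1/2


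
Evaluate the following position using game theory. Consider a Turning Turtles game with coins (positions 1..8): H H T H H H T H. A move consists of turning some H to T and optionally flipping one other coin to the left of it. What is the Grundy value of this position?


Coins: H H T H H H T H
Key fact: a single head at position k behaves exactly like a Nim heap of size k (turning it to T and optionally flipping a coin at j < k corresponds to moving the heap from k to j, or to 0), and heads combine as a disjunctive sum (two heads at the same place would cancel, matching j XOR j = 0). So the Nim-value is the XOR of the 1-indexed positions of the heads.
Face-up positions (1-indexed): [1, 2, 4, 5, 6, 8]
XOR 0 with 1: 0 XOR 1 = 1
XOR 1 with 2: 1 XOR 2 = 3
XOR 3 with 4: 3 XOR 4 = 7
XOR 7 with 5: 7 XOR 5 = 2
XOR 2 with 6: 2 XOR 6 = 4
XOR 4 with 8: 4 XOR 8 = 12
Nim-value = 12

12


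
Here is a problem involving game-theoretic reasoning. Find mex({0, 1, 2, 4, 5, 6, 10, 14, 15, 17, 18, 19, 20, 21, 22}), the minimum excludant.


Set = {0, 1, 2, 4, 5, 6, 10, 14, 15, 17, 18, 19, 20, 21, 22}
0 is in the set.
1 is in the set.
2 is in the set.
3 is NOT in the set. This is the mex.
mex = 3

3


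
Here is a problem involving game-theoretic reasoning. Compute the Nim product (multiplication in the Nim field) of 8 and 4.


Nim multiplication is bilinear over XOR: (u XOR v) * w = (u*w) XOR (v*w).
So we split each operand into its bit components and XOR the pairwise Nim products.
8 = 8 (as XOR of powers of 2).
4 = 4 (as XOR of powers of 2).
Using the standard Nim-product table on single bits:
  2*2 = 3,   2*4 = 8,   2*8 = 12,
  4*4 = 6,   4*8 = 11,  8*8 = 13,
and  1*x = x (identity), k*l = l*k (commutative).
Pairwise Nim products:
  8 * 4 = 11
XOR them: 11 = 11.
Result: 8 * 4 = 11 (in Nim).

11


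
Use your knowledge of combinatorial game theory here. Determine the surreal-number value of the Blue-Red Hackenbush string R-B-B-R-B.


Edges (from ground): R-B-B-R-B
By Berlekamp's sign-expansion rule, a Blue-Red Hackenbush stalk has the value of the surreal number whose sign sequence is the edge sequence with B -> + and R -> -.
Sign sequence: -++-+
Trace the sign expansion in the surreal number tree, starting from 0:
Edge 1: R (sign -) -> bounds (-inf, 0), value = -1
Edge 2: B (sign +) -> bounds (-1, 0), value = -1/2
Edge 3: B (sign +) -> bounds (-1/2, 0), value = -1/4
Edge 4: R (sign -) -> bounds (-1/2, -1/4), value = -3/8
Edge 5: B (sign +) -> bounds (-3/8, -1/4), value = -5/16
Game value = -5/16

-5/16


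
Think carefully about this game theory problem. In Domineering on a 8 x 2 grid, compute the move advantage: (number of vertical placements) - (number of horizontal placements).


Board is 8 x 2 (rows x cols).
Left (vertical) placements: (rows-1) * cols = 7 * 2 = 14
Right (horizontal) placements: rows * (cols-1) = 8 * 1 = 8
Advantage = Left - Right = 14 - 8 = 6

6


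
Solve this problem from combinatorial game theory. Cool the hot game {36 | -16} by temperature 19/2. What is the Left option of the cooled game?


Original game: {36 | -16} (a switch {a | b} with a > b).
Cooling by t (for t below the temperature (a - b)/2 = 26) taxes each move by t: {a | b} cooled by t is {a - t | b + t}.
Cooling amount: t = 19/2
Cooled Left option: 36 - 19/2 = 53/2
Cooled Right option: -16 + 19/2 = -13/2
Cooled game: {53/2 | -13/2}
Left option = 53/2

53/2


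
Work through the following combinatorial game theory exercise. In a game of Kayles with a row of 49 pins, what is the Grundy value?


Kayles: a move removes 1 or 2 adjacent pins from a contiguous row.
Removing pins from a row of k leaves two independent rows (a, b) with a + b = k - 1 (one pin) or a + b = k - 2 (two pins); an end removal gives a = 0.
By Sprague-Grundy, G(k) = mex{ G(a) XOR G(b) } over all these splits. G(0) = 0.
G(1): splits (0,0):0^0=0 -> mex({0}) = 1
G(2): splits (0,1):0^1=1 (0,0):0^0=0 -> mex({0, 1}) = 2
G(3): splits (0,2):0^2=2 (1,1):1^1=0 (0,1):0^1=1 -> mex({0, 1, 2}) = 3
G(4): splits (0,3):0^3=3 (1,2):1^2=3 (0,2):0^2=2 (1,1):1^1=0 -> mex({0, 2, 3}) = 1
G(5): splits (0,4):0^1=1 (1,3):1^3=2 (2,2):2^2=0 (0,3):0^3=3 (1,2):1^2=3 -> mex({0, 1, 2, 3}) = 4
G(6) = mex({0, 1, 2, 4}) = 3
G(7) = mex({0, 1, 3, 4, 5}) = 2
G(8) = mex({0, 2, 3, 5, 6}) = 1
G(9) = mex({0, 1, 2, 3, 6, 7}) = 4
G(10) = mex({0, 1, 3, 4, 5, 7}) = 2
G(11) = mex({0, 1, 2, 3, 4, 5}) = 6
G(12) = mex({0, 1, 2, 3, 5, 6, 7}) = 4
G(13) = mex({0, 2, 3, 4, 6, 7}) = 1
G(14) = mex({0, 1, 4, 5, 6, 7}) = 2
G(15) = mex({0, 1, 2, 3, 4, 5, 6}) = 7
G(16) = mex({0, 2, 3, 5, 6, 7}) = 1
G(17) = mex({0, 1, 2, 3, 5, 6, 7}) = 4
G(18) = mex({0, 1, 2, 4, 5, 6}) = 3
G(19) = mex({0, 1, 3, 4, 5, 7}) = 2
G(20) = mex({0, 2, 3, 4, 5, 6, 7}) = 1
G(21) = mex({0, 1, 2, 3, 5, 6, 7}) = 4
G(22) = mex({0, 1, 2, 3, 4, 5, 7}) = 6
G(23) = mex({0, 1, 2, 3, 4, 5, 6}) = 7
G(24) = mex({0, 1, 2, 3, 5, 6, 7}) = 4
G(25) = mex({0, 2, 3, 4, 6, 7}) = 1
G(26) = mex({0, 1, 3, 4, 5, 6, 7}) = 2
G(27) = mex({0, 1, 2, 3, 4, 5, 6, 7}) = 8
G(28) = mex({0, 1, 2, 3, 4, 6, 7, 8}) = 5
G(29) = mex({0, 1, 2, 3, 5, 6, 7, 8, 9}) = 4
G(30) = mex({0, 1, 2, 3, 4, 5, 6, 9, 10}) = 7
G(31) = mex({0, 1, 3, 4, 5, 7, 10, 11}) = 2
G(32) = mex({0, 2, 3, 4, 5, 6, 7, 9, 11}) = 1
G(33) = mex({0, 1, 2, 3, 4, 5, 6, 7, 9, 12}) = 8
G(34) = mex({0, 1, 2, 3, 4, 5, 7, 8, 11, 12}) = 6
G(35) = mex({0, 1, 2, 3, 4, 5, 6, 8, 9, 10, 11}) = 7
G(36) = mex({0, 1, 2, 3, 5, 6, 7, 9, 10}) = 4
G(37) = mex({0, 2, 3, 4, 6, 7, 9, 10, 11, 12}) = 1
G(38) = mex({0, 1, 3, 4, 5, 6, 7, 9, 10, 11, 12}) = 2
G(39) = mex({0, 1, 2, 4, 5, 6, 7, 9, 10, 12, 14}) = 3
G(40) = mex({0, 2, 3, 4, 6, 7, 11, 12, 14}) = 1
G(41) = mex({0, 1, 2, 3, 5, 6, 7, 9, 10, 11, 12}) = 4
G(42) = mex({0, 1, 2, 3, 4, 5, 6, 9, 10}) = 7
G(43) = mex({0, 1, 3, 4, 5, 7, 9, 10, 12, 15}) = 2
G(44) = mex({0, 2, 3, 4, 5, 6, 7, 9, 10, 12, 15}) = 1
G(45) = mex({0, 1, 2, 3, 4, 5, 6, 7, 9, 10, 12, 14}) = 8
G(46) = mex({0, 1, 3, 4, 5, 7, 8, 11, 12, 14}) = 2
G(47) = mex({0, 1, 2, 3, 4, 5, 6, 8, 9, 10, 11, 12}) = 7
G(48) = mex({0, 1, 2, 3, 5, 6, 7, 9, 10}) = 4
G(49) = mex({0, 2, 3, 4, 6, 7, 9, 10, 11, 12, 15}) = 1
Therefore G(49) = 1.

1


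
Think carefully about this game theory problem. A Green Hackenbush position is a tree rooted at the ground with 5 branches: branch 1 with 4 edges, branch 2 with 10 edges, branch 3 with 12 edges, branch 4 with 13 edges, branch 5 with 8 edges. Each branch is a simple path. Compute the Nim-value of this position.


The tree has 5 branches from the ground vertex.
In Green Hackenbush, the Nim-value of a simple path of length k is k.
Branch 1: length 4, Nim-value = 4
Branch 2: length 10, Nim-value = 10
Branch 3: length 12, Nim-value = 12
Branch 4: length 13, Nim-value = 13
Branch 5: length 8, Nim-value = 8
Total Nim-value = XOR of all branch values:
0 XOR 4 = 4
4 XOR 10 = 14
14 XOR 12 = 2
2 XOR 13 = 15
15 XOR 8 = 7
Nim-value of the tree = 7

7


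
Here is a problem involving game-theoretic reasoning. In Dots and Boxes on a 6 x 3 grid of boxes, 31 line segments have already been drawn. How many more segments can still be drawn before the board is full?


Grid: 6 x 3 boxes, i.e. 7 rows and 4 columns of dots.
Horizontal edges: (rows + 1) * cols = 7 * 3 = 21
Vertical edges: rows * (cols + 1) = 6 * 4 = 24
Total edges: 21 + 24 = 45
Edges drawn: 31
Remaining: 45 - 31 = 14

14


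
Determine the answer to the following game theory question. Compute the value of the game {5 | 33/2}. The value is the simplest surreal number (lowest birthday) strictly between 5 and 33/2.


Left options: {5}, max = 5
Right options: {33/2}, min = 33/2
All options are numbers and max(Left) < min(Right), so by the simplicity theorem the value is the simplest (earliest-born) number strictly between 5 and 33/2.
Integers 6 through 16 all lie strictly between 5 and 33/2.
Among integers, the simplest (lowest birthday = smallest |n|; 0 is born on day 0, +-n on day n) is 6.
No non-integer in the interval can be simpler: if x is a non-integer in the interval, then floor(x) or ceil(x) also lies in the interval (the interval contains an integer), and both are proper prefixes of x's sign expansion, i.e. born earlier. So the game value is 6.
Game value = 6

6


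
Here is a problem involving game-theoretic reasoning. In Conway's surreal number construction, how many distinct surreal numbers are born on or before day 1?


Day 0: {|} = 0 is born. Count = 1.
Day n: the number of surreal numbers born by day n is 2^(n+1) - 1.
By day 0: 2^1 - 1 = 1
By day 1: 2^2 - 1 = 3
By day 1: 3 surreal numbers.

3
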